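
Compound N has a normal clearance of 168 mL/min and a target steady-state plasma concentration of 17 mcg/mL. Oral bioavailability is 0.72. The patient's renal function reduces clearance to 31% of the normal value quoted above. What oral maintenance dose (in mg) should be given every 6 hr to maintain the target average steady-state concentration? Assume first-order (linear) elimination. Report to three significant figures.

443 mg

CL = 168 mL/min × 60/1000 = 10.08 L/h
Patient clearance = 0.31 × 10.08 = 3.125 L/h
At steady state, dose per interval replaces the amount cleared in that interval: F·D/τ = CL·Css.
D = CL × Css × τ / F = 3.125 × 17 × 6 / 0.72 = 442.7 mg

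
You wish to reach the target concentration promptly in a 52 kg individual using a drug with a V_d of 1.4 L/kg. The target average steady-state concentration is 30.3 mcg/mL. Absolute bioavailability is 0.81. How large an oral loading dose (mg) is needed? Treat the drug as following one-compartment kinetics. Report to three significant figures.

Vd(total) = 52 kg × 1.4 L/kg = 72.80 L
LD = Vd × C / F = 72.80 × 30.30 / 0.81 = 2723 mg

2720 mg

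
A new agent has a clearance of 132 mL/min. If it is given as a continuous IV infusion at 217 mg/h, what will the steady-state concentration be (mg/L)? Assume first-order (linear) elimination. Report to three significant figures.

27.4 mg/L

Convert clearance: 132 mL/min × 60 min/h ÷ 1000 mL/L = 7.920 L/h
Css = rate / CL = 217 / 7.920 = 27.40 mg/L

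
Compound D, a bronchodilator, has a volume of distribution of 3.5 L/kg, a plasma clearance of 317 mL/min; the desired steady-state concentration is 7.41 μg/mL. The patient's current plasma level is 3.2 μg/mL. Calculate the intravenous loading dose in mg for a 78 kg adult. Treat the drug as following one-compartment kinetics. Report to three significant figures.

1150 mg

Total Vd = 3.5 × 78 = 273.0 L
Concentration deficit ΔC = 7.41 − 3.2 = 4.210 mg/L
LD = Vd × ΔC = 273.0 × 4.210 = 1149 mg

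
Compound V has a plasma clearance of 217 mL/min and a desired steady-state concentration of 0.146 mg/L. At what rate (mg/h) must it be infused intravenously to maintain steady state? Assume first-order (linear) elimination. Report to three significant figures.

1.90 mg/h

Convert clearance: 217 mL/min × 60 min/h ÷ 1000 mL/L = 13.02 L/h
At steady state, infusion rate equals elimination rate: rate in = CL × Css.
R₀ = 13.02 × 0.146 = 1.901 mg/h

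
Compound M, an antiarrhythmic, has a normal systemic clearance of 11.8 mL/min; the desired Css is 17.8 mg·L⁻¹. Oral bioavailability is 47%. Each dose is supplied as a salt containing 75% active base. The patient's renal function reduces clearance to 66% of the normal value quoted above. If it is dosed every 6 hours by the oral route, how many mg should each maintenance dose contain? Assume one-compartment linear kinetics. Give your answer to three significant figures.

CL = 11.8 mL/min = 11.8 × 0.06 = 0.7080 L/h
Patient clearance = 0.66 × 0.7080 = 0.4673 L/h
D = CL × Css × τ / F / S = 0.4673 × 17.8 × 6 / 0.47 / 0.75 = 141.6 mg

142 mg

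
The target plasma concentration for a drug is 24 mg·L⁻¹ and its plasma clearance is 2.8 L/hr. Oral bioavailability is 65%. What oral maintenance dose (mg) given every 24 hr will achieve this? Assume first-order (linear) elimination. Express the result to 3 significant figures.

2480 mg

At steady state, dose per interval replaces the amount cleared in that interval: F·D/τ = CL·Css.
D = CL × Css × τ / F = 2.800 × 24 × 24 / 0.65 = 2481 mg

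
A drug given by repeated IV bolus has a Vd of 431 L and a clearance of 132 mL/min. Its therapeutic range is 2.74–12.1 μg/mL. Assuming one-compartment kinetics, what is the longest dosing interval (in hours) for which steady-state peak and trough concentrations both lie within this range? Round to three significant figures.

80.8 h

CL = 132 mL/min = 132 × 0.06 = 7.920 L/h
k = CL / Vd = 7.920 / 431.0 = 0.01838 h⁻¹
Between IV bolus doses, concentration decays as C = C₀·e^(−kτ), so C_peak/C_trough = e^(kτ).
τ_max = ln(C_peak/C_trough) / k = ln(12.1/2.74) / 0.01838 = 1.485 / 0.01838 = 80.79 h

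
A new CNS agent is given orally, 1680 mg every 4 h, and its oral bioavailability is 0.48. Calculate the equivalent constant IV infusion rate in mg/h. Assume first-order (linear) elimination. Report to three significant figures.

202 mg/h

Equivalent systemic input: infusion rate = F·D/τ.
Rate = 0.48 × 1680 / 4 = 201.6 mg/h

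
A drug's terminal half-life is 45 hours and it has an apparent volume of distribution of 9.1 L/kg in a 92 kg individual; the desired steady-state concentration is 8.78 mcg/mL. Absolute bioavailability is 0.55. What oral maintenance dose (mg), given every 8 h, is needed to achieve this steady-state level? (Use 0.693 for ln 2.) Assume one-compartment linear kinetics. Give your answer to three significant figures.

Total Vd = 9.1 × 92 = 837.2 L
CL = 0.693 × Vd / t½ = 0.693 × 837.2 / 45 = 12.89 L/h
D = CL × Css × τ / F = 12.89 × 8.78 × 8 / 0.55 = 1646 mg

1650 mg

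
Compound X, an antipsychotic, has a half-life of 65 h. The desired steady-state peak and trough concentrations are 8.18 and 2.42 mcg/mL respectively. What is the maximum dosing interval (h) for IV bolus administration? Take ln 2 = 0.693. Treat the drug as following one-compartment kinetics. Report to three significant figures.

114 h

k = 0.693 / t½ = 0.693 / 65 = 0.01066 h⁻¹
Between IV bolus doses, concentration decays as C = C₀·e^(−kτ), so C_peak/C_trough = e^(kτ).
τ_max = ln(C_peak/C_trough) / k = ln(8.18/2.42) / 0.01066 = 1.218 / 0.01066 = 114.3 h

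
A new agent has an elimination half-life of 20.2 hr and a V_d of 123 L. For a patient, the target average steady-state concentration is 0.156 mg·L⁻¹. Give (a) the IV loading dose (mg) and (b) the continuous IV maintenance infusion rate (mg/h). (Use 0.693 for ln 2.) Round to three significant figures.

LD = Vd × C = 123.0 × 0.156 = 19.19 mg
CL = 0.693 × Vd / t½ = 0.693 × 123.0 / 20.2 = 4.220 L/h
Infusion rate = CL × Css = 4.220 × 0.156 = 0.6583 mg/h

(a) 19.2 mg; (b) 0.658 mg/h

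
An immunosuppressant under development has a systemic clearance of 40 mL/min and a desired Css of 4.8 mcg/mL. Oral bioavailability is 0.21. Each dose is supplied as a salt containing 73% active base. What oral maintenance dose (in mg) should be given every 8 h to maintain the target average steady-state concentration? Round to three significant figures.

CL = 40 mL/min = 40 × 0.06 = 2.400 L/h
D = CL × Css × τ / F / S = 2.400 × 4.8 × 8 / 0.21 / 0.73 = 601.2 mg

601 mg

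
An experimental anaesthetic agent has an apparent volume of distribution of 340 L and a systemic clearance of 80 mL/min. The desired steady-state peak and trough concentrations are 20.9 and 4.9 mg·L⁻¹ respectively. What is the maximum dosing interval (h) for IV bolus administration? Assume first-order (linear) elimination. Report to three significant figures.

Convert clearance: 80 mL/min × 60 min/h ÷ 1000 mL/L = 4.800 L/h
k = CL / Vd = 4.800 / 340.0 = 0.01412 h⁻¹
Between IV bolus doses, concentration decays as C = C₀·e^(−kτ), so C_peak/C_trough = e^(kτ).
τ_max = ln(C_peak/C_trough) / k = ln(20.9/4.9) / 0.01412 = 1.451 / 0.01412 = 102.8 h

103 h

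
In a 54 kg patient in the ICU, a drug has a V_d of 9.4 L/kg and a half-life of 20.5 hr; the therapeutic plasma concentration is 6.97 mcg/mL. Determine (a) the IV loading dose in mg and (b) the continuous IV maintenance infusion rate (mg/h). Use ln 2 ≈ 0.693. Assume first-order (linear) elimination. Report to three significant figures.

(a) 3540 mg; (b) 120 mg/h

Vd = 9.4 L/kg × 54 kg = 507.6 L
LD = Vd × C = 507.6 × 6.97 = 3538 mg
CL = 0.693 × Vd / t½ = 0.693 × 507.6 / 20.5 = 17.16 L/h
Infusion rate = CL × Css = 17.16 × 6.97 = 119.6 mg/h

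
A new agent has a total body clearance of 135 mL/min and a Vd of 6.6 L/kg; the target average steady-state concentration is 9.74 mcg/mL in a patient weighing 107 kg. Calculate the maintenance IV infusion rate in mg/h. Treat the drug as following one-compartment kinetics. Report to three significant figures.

Convert clearance: 135 mL/min × 60 min/h ÷ 1000 mL/L = 8.100 L/h
R₀ = 8.100 × 9.74 = 78.89 mg/h

78.9 mg/h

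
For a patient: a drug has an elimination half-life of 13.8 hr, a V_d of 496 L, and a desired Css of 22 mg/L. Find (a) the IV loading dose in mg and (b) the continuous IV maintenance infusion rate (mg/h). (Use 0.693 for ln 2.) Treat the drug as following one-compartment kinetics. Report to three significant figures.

(a) 10900 mg; (b) 548 mg/h

LD = Vd × C = 496.0 × 22 = 10910 mg
CL = 0.693 × Vd / t½ = 0.693 × 496.0 / 13.8 = 24.91 L/h
Infusion rate = CL × Css = 24.91 × 22 = 548.0 mg/h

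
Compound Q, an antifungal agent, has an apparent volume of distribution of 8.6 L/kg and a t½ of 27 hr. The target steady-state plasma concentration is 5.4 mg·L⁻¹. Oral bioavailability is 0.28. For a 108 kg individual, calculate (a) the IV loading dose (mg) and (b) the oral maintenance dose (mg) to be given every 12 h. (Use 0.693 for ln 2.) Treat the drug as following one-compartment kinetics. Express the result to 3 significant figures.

(a) 5020 mg; (b) 5520 mg

Total Vd = 8.6 × 108 = 928.8 L
LD = Vd × C = 928.8 × 5.4 = 5016 mg
CL = 0.693 × Vd / t½ = 0.693 × 928.8 / 27 = 23.84 L/h
D = CL × Css × τ / F = 23.84 × 5.4 × 12 / 0.28 = 5517 mg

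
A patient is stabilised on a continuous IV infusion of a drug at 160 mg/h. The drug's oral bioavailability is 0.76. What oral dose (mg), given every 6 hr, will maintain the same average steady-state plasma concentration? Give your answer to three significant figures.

To maintain the same Css, the systemic dosing rate must be unchanged: F·D/τ = infusion rate.
D = rate × τ / F = 160 × 6 / 0.76 = 1263 mg

1260 mg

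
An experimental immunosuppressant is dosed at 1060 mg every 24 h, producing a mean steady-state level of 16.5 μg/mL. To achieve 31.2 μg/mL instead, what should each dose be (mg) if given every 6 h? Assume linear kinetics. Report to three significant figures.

501 mg

With linear kinetics, Css is proportional to dose rate (D/τ) at fixed clearance.
D₂ = D₁ × (Css,target / Css,current) × (τ₂/τ₁) = 1060 × (31.2/16.5) × (6/24) = 501.1 mg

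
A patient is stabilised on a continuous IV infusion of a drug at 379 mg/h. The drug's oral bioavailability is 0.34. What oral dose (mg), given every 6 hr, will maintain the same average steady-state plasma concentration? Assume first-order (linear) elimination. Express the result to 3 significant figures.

6690 mg

To maintain the same Css, the systemic dosing rate must be unchanged: F·D/τ = infusion rate.
D = rate × τ / F = 379 × 6 / 0.34 = 6688 mg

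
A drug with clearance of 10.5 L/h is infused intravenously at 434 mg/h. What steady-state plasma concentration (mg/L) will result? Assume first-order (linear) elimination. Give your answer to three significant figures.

Css = rate / CL = 434 / 10.50 = 41.33 mg/L

41.3 mg/L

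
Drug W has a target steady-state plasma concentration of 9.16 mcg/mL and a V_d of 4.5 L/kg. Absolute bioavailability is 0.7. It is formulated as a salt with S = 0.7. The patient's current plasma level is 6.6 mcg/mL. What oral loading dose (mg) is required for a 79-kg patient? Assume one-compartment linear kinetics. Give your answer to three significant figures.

Total Vd = 4.5 × 79 = 355.5 L
The loading dose fills Vd to the target concentration.
Concentration deficit ΔC = 9.16 − 6.6 = 2.560 mg/L
LD = Vd × ΔC / F / S = 355.5 × 2.560 / 0.7 / 0.7 = 1857 mg

1860 mg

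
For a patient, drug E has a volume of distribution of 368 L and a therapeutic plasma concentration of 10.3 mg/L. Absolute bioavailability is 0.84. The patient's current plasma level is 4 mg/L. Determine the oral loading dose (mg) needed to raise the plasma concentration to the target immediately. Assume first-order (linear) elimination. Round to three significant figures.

Concentration deficit ΔC = 10.3 − 4 = 6.300 mg/L
LD = Vd × ΔC / F = 368.0 × 6.300 / 0.84 = 2760 mg

2760 mg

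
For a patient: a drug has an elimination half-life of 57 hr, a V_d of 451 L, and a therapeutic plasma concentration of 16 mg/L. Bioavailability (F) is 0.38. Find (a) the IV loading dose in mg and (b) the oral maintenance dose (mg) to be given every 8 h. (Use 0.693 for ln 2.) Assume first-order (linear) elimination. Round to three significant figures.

(a) 7220 mg; (b) 1850 mg

LD = Vd × C = 451.0 × 16 = 7216 mg
CL = 0.693 × Vd / t½ = 0.693 × 451.0 / 57 = 5.483 L/h
D = CL × Css × τ / F = 5.483 × 16 × 8 / 0.38 = 1847 mg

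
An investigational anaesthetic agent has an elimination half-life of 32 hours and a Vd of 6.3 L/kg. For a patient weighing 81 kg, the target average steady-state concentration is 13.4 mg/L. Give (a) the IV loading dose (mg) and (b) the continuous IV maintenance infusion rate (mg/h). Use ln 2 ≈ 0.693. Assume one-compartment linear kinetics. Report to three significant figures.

(a) 6840 mg; (b) 148 mg/h

Vd(total) = 81 kg × 6.3 L/kg = 510.3 L
LD = Vd × C = 510.3 × 13.4 = 6838 mg
CL = 0.693 × Vd / t½ = 0.693 × 510.3 / 32 = 11.05 L/h
Infusion rate = CL × Css = 11.05 × 13.4 = 148.1 mg/h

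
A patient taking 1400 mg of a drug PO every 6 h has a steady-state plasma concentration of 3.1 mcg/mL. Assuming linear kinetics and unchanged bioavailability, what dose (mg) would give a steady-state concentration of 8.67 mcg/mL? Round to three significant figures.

3920 mg

With linear kinetics, Css is proportional to dose rate (D/τ) at fixed clearance.
D₂ = D₁ × (Css,target / Css,current) = 1400 × 8.67/3.1 = 3915 mg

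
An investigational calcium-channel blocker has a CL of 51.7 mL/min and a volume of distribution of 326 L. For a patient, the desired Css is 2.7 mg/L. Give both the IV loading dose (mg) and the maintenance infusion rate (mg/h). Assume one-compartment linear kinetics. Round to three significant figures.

Loading: fill Vd to C_target → 326.0 L × 2.7 mg/L = 880.2 mg
CL = 51.7 mL/min × 60/1000 = 3.102 L/h
Infusion rate = 3.102 L/h × 2.7 mg/L = 8.375 mg/h

(a) 880 mg; (b) 8.38 mg/h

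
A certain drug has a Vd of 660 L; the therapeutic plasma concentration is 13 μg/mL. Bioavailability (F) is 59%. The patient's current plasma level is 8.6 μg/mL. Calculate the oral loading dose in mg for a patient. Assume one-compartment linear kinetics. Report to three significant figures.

Concentration deficit ΔC = 13 − 8.6 = 4.400 mg/L
LD = Vd × ΔC / F = 660.0 × 4.400 / 0.59 = 4922 mg

4920 mg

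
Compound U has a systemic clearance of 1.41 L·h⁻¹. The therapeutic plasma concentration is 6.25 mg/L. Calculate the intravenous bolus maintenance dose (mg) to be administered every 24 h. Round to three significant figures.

D = CL × Css × τ = 1.410 × 6.25 × 24 = 211.5 mg

212 mg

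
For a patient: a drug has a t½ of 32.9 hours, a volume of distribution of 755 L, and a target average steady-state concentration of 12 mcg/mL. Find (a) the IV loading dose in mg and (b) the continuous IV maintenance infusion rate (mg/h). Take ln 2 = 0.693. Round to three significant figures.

(a) 9060 mg; (b) 191 mg/h

LD = Vd × C = 755.0 × 12 = 9060 mg
CL = 0.693 × Vd / t½ = 0.693 × 755.0 / 32.9 = 15.90 L/h
Infusion rate = CL × Css = 15.90 × 12 = 190.8 mg/h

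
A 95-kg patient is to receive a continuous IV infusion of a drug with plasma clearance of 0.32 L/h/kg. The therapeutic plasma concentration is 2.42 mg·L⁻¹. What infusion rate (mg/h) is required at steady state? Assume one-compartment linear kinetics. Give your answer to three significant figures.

73.6 mg/h

CL = 0.32 L/h/kg × 95 kg = 30.40 L/h
Infusion rate = CL · Css = 30.40 L/h × 2.42 mg/L = 73.57 mg/h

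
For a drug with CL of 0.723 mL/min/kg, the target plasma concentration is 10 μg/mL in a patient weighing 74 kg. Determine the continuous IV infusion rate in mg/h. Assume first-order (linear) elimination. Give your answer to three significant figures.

32.1 mg/h

CL = 0.723 mL/min/kg × 74 kg = 53.50 mL/min = 53.50 × 60/1000 = 3.210 L/h
Rate = CL × Css = 3.210 × 10 = 32.10 mg/h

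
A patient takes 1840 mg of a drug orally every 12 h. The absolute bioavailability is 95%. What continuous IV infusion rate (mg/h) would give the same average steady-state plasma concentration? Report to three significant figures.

Equivalent systemic input: infusion rate = F·D/τ.
Rate = 0.95 × 1840 / 12 = 145.7 mg/h

146 mg/h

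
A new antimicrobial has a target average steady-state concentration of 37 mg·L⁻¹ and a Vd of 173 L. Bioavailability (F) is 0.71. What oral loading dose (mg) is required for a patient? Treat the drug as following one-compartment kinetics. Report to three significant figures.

9020 mg

LD = Vd × C / F = 173.0 × 37.00 / 0.71 = 9015 mg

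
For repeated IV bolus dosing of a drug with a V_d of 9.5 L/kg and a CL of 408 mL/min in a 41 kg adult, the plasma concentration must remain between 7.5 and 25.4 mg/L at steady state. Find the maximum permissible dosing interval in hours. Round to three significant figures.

Total Vd = 9.5 × 41 = 389.5 L
CL = 408 mL/min × 60/1000 = 24.48 L/h
k = CL / Vd = 24.48 / 389.5 = 0.06285 h⁻¹
Between IV bolus doses, concentration decays as C = C₀·e^(−kτ), so C_peak/C_trough = e^(kτ).
τ_max = ln(C_peak/C_trough) / k = ln(25.4/7.5) / 0.06285 = 1.220 / 0.06285 = 19.41 h

19.4 h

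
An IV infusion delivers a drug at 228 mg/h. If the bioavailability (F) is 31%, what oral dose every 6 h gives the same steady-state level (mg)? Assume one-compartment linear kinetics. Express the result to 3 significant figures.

To maintain the same Css, the systemic dosing rate must be unchanged: F·D/τ = infusion rate.
D = rate × τ / F = 228 × 6 / 0.31 = 4413 mg

4410 mg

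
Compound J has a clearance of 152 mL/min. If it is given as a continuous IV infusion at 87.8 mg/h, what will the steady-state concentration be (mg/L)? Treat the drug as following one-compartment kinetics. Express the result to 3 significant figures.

CL = 152 mL/min = 152 × 0.06 = 9.120 L/h
Css = rate / CL = 87.8 / 9.120 = 9.627 mg/L

9.63 mg/L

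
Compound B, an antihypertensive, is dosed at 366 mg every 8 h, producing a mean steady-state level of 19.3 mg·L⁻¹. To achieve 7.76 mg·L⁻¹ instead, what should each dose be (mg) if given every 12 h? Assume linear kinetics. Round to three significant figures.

With linear kinetics, Css is proportional to dose rate (D/τ) at fixed clearance.
D₂ = D₁ × (Css,target / Css,current) × (τ₂/τ₁) = 366 × (7.76/19.3) × (12/8) = 220.7 mg

221 mg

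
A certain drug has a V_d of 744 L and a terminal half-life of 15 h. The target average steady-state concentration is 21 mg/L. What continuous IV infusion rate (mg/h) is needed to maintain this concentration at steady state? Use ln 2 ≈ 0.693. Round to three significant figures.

722 mg/h

CL = ln 2 · Vd / t½ = 0.693 × 744.0 / 15 = 34.37 L/h
Infusion rate = CL × Css = 34.37 × 21 = 721.8 mg/h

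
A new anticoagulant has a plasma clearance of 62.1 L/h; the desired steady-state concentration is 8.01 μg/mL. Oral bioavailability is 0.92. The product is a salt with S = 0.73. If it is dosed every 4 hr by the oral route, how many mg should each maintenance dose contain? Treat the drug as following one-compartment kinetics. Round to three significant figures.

2960 mg

D = CL × Css × τ / F / S = 62.10 × 8.01 × 4 / 0.92 / 0.73 = 2963 mg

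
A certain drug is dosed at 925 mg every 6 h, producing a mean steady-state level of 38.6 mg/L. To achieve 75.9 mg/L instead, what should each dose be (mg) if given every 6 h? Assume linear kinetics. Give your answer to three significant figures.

With linear kinetics, Css is proportional to dose rate (D/τ) at fixed clearance.
D₂ = D₁ × (Css,target / Css,current) = 925 × 75.9/38.6 = 1819 mg

1820 mg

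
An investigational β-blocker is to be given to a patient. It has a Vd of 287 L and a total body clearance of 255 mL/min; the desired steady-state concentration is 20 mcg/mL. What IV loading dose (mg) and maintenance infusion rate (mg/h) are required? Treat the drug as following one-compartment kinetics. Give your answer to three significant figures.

Loading: fill Vd to C_target → 287.0 L × 20 mg/L = 5740 mg
CL = 255 mL/min × 60/1000 = 15.30 L/h
Maintenance: replace elimination → rate = CL × Css = 15.30 × 20 = 306.0 mg/h

(a) 5740 mg; (b) 306 mg/h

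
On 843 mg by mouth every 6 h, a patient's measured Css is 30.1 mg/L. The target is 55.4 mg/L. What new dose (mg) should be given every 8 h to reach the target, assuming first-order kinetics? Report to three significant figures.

2070 mg

For first-order elimination, Css ∝ F·D/(CL·τ); F and CL are unchanged, so Css ∝ D/τ.
D₂ = D₁ × (Css,target / Css,current) × (τ₂/τ₁) = 843 × (55.4/30.1) × (8/6) = 2069 mg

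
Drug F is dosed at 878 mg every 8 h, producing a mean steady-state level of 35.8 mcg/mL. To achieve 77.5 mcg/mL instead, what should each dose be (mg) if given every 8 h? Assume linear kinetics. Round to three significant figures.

1900 mg

For first-order elimination, Css ∝ F·D/(CL·τ); F and CL are unchanged, so Css ∝ D/τ.
D₂ = D₁ × (Css,target / Css,current) = 878 × 77.5/35.8 = 1901 mg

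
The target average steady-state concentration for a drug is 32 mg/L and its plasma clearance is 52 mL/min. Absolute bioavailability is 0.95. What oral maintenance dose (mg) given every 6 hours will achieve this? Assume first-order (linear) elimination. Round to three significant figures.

CL = 52 mL/min × 60/1000 = 3.120 L/h
At steady state, dose per interval replaces the amount cleared in that interval: F·D/τ = CL·Css.
D = CL × Css × τ / F = 3.120 × 32 × 6 / 0.95 = 630.6 mg

631 mg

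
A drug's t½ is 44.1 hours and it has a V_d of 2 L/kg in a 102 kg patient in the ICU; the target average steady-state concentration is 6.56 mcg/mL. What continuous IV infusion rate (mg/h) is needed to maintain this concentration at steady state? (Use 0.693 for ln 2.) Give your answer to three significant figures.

Total Vd = 2 × 102 = 204.0 L
CL = ln 2 · Vd / t½ = 0.693 × 204.0 / 44.1 = 3.206 L/h
Infusion rate = CL × Css = 3.206 × 6.56 = 21.03 mg/h

21.0 mg/h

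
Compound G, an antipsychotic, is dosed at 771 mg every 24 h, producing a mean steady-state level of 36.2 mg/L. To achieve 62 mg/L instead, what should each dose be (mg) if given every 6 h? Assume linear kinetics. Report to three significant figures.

330 mg

With linear kinetics, Css is proportional to dose rate (D/τ) at fixed clearance.
D₂ = D₁ × (Css,target / Css,current) × (τ₂/τ₁) = 771 × (62/36.2) × (6/24) = 330.1 mg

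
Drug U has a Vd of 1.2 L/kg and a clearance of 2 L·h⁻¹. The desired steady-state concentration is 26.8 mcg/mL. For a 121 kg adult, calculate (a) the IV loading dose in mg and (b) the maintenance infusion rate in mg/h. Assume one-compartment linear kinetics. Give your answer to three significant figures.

(a) 3890 mg; (b) 53.6 mg/h

Total Vd = 1.2 × 121 = 145.2 L
Loading dose = Vd × C = 145.2 × 26.8 = 3891 mg
Infusion rate = 2.000 L/h × 26.8 mg/L = 53.60 mg/h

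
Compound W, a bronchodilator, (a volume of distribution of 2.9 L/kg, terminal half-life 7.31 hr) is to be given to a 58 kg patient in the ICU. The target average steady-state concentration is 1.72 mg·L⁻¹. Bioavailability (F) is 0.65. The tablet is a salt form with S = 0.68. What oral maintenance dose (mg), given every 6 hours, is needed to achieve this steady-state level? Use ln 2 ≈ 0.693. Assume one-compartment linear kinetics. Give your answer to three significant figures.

Vd = 2.9 L/kg × 58 kg = 168.2 L
CL = 0.693 × Vd / t½ = 0.693 × 168.2 / 7.31 = 15.95 L/h
D = CL × Css × τ / F / S = 15.95 × 1.72 × 6 / 0.65 / 0.68 = 372.4 mg

372 mg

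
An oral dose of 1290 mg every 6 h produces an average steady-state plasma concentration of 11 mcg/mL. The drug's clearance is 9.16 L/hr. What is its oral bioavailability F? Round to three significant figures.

F·D/τ = CL·Css at steady state → F = CL·Css·τ / D.
F = 9.16 × 11 × 6 / 1290 = 0.469

0.469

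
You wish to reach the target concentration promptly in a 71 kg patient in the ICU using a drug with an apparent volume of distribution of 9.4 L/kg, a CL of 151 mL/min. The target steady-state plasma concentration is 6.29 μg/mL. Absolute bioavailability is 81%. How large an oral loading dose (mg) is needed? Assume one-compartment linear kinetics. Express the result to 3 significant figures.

Vd(total) = 71 kg × 9.4 L/kg = 667.4 L
LD = Vd × C / F = 667.4 × 6.290 / 0.81 = 5183 mg

5180 mg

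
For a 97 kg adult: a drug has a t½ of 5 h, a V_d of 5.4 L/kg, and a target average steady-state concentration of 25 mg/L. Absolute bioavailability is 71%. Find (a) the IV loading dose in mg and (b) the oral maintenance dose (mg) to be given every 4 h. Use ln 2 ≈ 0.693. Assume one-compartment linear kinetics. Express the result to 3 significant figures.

Vd = 5.4 L/kg × 97 kg = 523.8 L
LD = Vd × C = 523.8 × 25 = 13100 mg
CL = 0.693 × Vd / t½ = 0.693 × 523.8 / 5 = 72.60 L/h
D = CL × Css × τ / F = 72.60 × 25 × 4 / 0.71 = 10230 mg

(a) 13100 mg; (b) 10200 mg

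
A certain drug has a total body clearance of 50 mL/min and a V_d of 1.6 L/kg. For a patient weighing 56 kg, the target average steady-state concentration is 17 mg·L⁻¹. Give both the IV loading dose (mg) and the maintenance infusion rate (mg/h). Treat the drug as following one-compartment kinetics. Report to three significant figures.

(a) 1520 mg; (b) 51.0 mg/h

Vd(total) = 56 kg × 1.6 L/kg = 89.60 L
Loading dose = Vd × C = 89.60 × 17 = 1523 mg
CL = 50 mL/min = 50 × 0.06 = 3.000 L/h
Maintenance infusion rate = CL × Css = 3.000 × 17 = 51.00 mg/h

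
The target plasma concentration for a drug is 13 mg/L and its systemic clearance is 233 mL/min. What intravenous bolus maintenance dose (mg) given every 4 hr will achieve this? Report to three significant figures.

727 mg

CL = 233 mL/min = 233 × 0.06 = 13.98 L/h
D = CL × Css × τ = 13.98 × 13 × 4 = 727.0 mg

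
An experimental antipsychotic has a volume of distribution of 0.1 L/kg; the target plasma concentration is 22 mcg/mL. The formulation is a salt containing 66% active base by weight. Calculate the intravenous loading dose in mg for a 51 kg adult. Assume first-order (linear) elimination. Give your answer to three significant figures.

170 mg

Vd(total) = 51 kg × 0.1 L/kg = 5.100 L
LD = Vd × C / S = 5.100 × 22.00 / 0.66 = 170.0 mg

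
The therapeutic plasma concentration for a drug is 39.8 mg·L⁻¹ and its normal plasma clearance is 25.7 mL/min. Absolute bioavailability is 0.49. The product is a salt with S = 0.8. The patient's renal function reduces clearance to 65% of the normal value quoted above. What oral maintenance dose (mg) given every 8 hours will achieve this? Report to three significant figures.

CL = 25.7 mL/min = 25.7 × 0.06 = 1.542 L/h
Patient clearance = 0.65 × 1.542 = 1.002 L/h
D = CL × Css × τ / F / S = 1.002 × 39.8 × 8 / 0.49 / 0.8 = 813.9 mg

814 mg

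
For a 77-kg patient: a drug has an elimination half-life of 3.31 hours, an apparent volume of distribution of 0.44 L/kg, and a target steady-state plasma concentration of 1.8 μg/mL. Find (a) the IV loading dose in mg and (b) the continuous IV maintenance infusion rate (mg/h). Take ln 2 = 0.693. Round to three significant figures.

(a) 61.0 mg; (b) 12.8 mg/h

Vd(total) = 77 kg × 0.44 L/kg = 33.88 L
LD = Vd × C = 33.88 × 1.8 = 60.98 mg
CL = 0.693 × Vd / t½ = 0.693 × 33.88 / 3.31 = 7.093 L/h
Infusion rate = CL × Css = 7.093 × 1.8 = 12.77 mg/h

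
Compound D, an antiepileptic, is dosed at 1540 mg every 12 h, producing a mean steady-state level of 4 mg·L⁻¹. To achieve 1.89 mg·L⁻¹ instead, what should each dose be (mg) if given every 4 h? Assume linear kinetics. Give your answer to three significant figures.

For first-order elimination, Css ∝ F·D/(CL·τ); F and CL are unchanged, so Css ∝ D/τ.
D₂ = D₁ × (Css,target / Css,current) × (τ₂/τ₁) = 1540 × (1.89/4) × (4/12) = 242.6 mg

243 mg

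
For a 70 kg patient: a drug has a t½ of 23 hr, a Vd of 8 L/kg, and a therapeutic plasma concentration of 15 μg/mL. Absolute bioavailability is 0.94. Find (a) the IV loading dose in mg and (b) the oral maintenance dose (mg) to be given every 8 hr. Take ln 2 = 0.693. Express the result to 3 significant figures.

(a) 8400 mg; (b) 2150 mg

Vd(total) = 70 kg × 8 L/kg = 560.0 L
LD = Vd × C = 560.0 × 15 = 8400 mg
CL = 0.693 × Vd / t½ = 0.693 × 560.0 / 23 = 16.87 L/h
D = CL × Css × τ / F = 16.87 × 15 × 8 / 0.94 = 2154 mg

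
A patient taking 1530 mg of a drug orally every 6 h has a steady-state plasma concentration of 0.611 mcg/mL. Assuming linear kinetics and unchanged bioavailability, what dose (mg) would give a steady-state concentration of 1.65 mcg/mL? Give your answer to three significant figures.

For first-order elimination, Css ∝ F·D/(CL·τ); F and CL are unchanged, so Css ∝ D/τ.
D₂ = D₁ × (Css,target / Css,current) = 1530 × 1.65/0.611 = 4132 mg

4130 mg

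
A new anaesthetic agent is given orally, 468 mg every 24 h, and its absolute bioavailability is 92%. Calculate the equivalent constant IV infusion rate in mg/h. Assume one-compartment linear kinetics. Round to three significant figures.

Equivalent systemic input: infusion rate = F·D/τ.
Rate = 0.92 × 468 / 24 = 17.94 mg/h

17.9 mg/h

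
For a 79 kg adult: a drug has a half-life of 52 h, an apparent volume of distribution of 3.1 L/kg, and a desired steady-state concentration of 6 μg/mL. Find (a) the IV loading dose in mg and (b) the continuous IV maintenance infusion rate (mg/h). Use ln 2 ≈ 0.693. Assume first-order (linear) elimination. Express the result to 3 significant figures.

(a) 1470 mg; (b) 19.6 mg/h

Vd(total) = 79 kg × 3.1 L/kg = 244.9 L
LD = Vd × C = 244.9 × 6 = 1469 mg
CL = 0.693 × Vd / t½ = 0.693 × 244.9 / 52 = 3.264 L/h
Infusion rate = CL × Css = 3.264 × 6 = 19.58 mg/h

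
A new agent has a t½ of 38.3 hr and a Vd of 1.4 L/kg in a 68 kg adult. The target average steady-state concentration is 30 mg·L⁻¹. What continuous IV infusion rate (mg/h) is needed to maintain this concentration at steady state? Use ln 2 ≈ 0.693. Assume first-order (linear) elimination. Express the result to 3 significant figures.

51.7 mg/h

Vd = 1.4 L/kg × 68 kg = 95.20 L
k = 0.693/38.3 = 0.01809 h⁻¹, so CL = k·Vd = 0.01809 × 95.20 = 1.722 L/h
Infusion rate = CL × Css = 1.722 × 30 = 51.66 mg/h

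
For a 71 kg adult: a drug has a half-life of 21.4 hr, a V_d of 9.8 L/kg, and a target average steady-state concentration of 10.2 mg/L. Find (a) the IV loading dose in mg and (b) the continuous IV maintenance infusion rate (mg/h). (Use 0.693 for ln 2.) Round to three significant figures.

(a) 7100 mg; (b) 230 mg/h

Vd = 9.8 L/kg × 71 kg = 695.8 L
LD = Vd × C = 695.8 × 10.2 = 7097 mg
CL = 0.693 × Vd / t½ = 0.693 × 695.8 / 21.4 = 22.53 L/h
Infusion rate = CL × Css = 22.53 × 10.2 = 229.8 mg/h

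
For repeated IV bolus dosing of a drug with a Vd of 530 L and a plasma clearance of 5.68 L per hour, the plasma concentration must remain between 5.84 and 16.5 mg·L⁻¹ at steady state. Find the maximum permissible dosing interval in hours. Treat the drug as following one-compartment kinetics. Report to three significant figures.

96.9 h

k = CL / Vd = 5.680 / 530.0 = 0.01072 h⁻¹
Between IV bolus doses, concentration decays as C = C₀·e^(−kτ), so C_peak/C_trough = e^(kτ).
τ_max = ln(C_peak/C_trough) / k = ln(16.5/5.84) / 0.01072 = 1.039 / 0.01072 = 96.92 h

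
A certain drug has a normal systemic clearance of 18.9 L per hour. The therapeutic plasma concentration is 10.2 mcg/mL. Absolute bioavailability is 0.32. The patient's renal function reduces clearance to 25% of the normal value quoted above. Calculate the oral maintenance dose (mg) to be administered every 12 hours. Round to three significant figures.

Patient clearance = 0.25 × 18.90 = 4.725 L/h
D = CL × Css × τ / F = 4.725 × 10.2 × 12 / 0.32 = 1807 mg

1810 mg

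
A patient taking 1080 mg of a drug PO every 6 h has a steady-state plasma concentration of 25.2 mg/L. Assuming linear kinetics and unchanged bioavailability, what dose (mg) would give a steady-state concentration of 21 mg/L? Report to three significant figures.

900 mg

With linear kinetics, Css is proportional to dose rate (D/τ) at fixed clearance.
D₂ = D₁ × (Css,target / Css,current) = 1080 × 21/25.2 = 900.0 mg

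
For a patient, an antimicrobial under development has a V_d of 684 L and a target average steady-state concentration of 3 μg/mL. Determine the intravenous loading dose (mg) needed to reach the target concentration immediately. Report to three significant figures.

The loading dose fills Vd to the target concentration.
LD = Vd × C = 684.0 × 3.000 = 2052 mg

2050 mg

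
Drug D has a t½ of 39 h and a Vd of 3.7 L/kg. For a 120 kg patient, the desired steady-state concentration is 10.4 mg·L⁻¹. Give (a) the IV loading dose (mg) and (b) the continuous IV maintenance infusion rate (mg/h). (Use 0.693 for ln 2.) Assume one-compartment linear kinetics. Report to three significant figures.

Total Vd = 3.7 × 120 = 444.0 L
LD = Vd × C = 444.0 × 10.4 = 4618 mg
CL = 0.693 × Vd / t½ = 0.693 × 444.0 / 39 = 7.890 L/h
Infusion rate = CL × Css = 7.890 × 10.4 = 82.06 mg/h

(a) 4620 mg; (b) 82.1 mg/h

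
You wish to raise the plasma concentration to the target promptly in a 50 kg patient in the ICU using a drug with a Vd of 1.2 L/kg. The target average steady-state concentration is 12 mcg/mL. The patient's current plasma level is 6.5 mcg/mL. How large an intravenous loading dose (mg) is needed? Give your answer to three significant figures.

Total Vd = 1.2 × 50 = 60.00 L
The loading dose fills Vd to the target concentration.
Concentration deficit ΔC = 12 − 6.5 = 5.500 mg/L
LD = Vd × ΔC = 60.00 × 5.500 = 330.0 mg

330 mg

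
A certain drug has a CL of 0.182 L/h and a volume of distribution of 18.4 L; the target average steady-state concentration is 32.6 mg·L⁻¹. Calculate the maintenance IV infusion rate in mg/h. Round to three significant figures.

At steady state, infusion rate equals elimination rate: rate in = CL × Css.
R₀ = 0.1820 × 32.6 = 5.933 mg/h

5.93 mg/h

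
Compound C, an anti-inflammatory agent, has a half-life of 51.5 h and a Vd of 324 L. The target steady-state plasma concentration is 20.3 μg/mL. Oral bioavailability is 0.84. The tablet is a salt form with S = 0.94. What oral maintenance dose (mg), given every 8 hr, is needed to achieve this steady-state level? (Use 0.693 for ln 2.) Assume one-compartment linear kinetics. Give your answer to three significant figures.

897 mg

CL = ln 2 · Vd / t½ = 0.693 × 324.0 / 51.5 = 4.360 L/h
D = CL × Css × τ / F / S = 4.360 × 20.3 × 8 / 0.84 / 0.94 = 896.7 mg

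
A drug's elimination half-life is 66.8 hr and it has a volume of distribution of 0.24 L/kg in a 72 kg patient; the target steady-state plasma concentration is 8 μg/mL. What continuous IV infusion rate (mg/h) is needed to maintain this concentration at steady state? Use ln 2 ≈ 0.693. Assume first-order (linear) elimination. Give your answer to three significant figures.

1.43 mg/h

Total Vd = 0.24 × 72 = 17.28 L
CL = ln 2 · Vd / t½ = 0.693 × 17.28 / 66.8 = 0.1793 L/h
Infusion rate = CL × Css = 0.1793 × 8 = 1.434 mg/h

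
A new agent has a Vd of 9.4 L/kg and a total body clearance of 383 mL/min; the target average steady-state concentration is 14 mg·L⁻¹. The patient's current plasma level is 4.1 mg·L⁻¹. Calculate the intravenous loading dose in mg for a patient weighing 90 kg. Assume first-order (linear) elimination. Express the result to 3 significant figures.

8380 mg

Vd = 9.4 L/kg × 90 kg = 846.0 L
The loading dose fills Vd to the target concentration.
Concentration deficit ΔC = 14 − 4.1 = 9.900 mg/L
LD = Vd × ΔC = 846.0 × 9.900 = 8375 mg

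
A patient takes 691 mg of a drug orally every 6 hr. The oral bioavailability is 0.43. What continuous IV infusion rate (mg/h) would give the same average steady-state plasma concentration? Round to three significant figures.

49.5 mg/h

Equivalent systemic input: infusion rate = F·D/τ.
Rate = 0.43 × 691 / 6 = 49.52 mg/h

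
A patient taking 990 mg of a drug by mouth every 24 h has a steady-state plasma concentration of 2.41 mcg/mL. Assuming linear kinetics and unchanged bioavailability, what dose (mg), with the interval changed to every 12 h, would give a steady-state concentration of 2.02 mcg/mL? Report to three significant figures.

With linear kinetics, Css is proportional to dose rate (D/τ) at fixed clearance.
D₂ = D₁ × (Css,target / Css,current) × (τ₂/τ₁) = 990 × (2.02/2.41) × (12/24) = 414.9 mg

415 mg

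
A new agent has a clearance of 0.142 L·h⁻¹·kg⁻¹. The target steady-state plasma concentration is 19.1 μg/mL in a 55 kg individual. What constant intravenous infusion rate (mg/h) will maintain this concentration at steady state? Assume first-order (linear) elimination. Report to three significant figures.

CL = 0.142 L·h⁻¹·kg⁻¹ × 55 kg = 7.810 L/h
At steady state, infusion rate equals elimination rate: rate in = CL × Css.
R₀ = 7.810 × 19.1 = 149.2 mg/h

149 mg/h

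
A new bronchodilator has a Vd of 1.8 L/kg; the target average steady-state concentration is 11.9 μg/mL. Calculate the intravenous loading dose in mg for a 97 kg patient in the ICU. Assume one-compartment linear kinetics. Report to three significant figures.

2080 mg

Vd = 1.8 L/kg × 97 kg = 174.6 L
LD = Vd × C = 174.6 × 11.90 = 2078 mg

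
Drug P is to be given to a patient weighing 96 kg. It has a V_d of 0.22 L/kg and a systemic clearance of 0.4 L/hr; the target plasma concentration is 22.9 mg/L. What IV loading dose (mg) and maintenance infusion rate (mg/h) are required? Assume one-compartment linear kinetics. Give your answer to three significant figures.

(a) 484 mg; (b) 9.16 mg/h

Vd(total) = 96 kg × 0.22 L/kg = 21.12 L
Loading: fill Vd to C_target → 21.12 L × 22.9 mg/L = 483.6 mg
Maintenance infusion rate = CL × Css = 0.4000 × 22.9 = 9.160 mg/h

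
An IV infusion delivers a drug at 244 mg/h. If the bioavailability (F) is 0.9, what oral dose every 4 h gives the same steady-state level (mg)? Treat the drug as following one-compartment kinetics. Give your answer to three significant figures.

To maintain the same Css, the systemic dosing rate must be unchanged: F·D/τ = infusion rate.
D = rate × τ / F = 244 × 4 / 0.9 = 1084 mg

1080 mg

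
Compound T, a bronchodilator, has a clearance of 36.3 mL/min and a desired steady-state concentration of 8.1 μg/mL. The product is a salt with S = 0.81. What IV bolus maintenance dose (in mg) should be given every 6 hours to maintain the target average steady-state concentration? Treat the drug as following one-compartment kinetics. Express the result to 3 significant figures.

131 mg

CL = 36.3 mL/min = 36.3 × 0.06 = 2.178 L/h
D = CL × Css × τ / S = 2.178 × 8.1 × 6 / 0.81 = 130.7 mg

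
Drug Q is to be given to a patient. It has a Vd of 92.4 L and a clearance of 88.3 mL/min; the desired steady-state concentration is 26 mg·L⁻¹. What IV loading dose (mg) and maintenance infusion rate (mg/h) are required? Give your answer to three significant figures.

(a) 2400 mg; (b) 138 mg/h

LD = Vd · C_target = 92.40 × 26 = 2402 mg
Convert clearance: 88.3 mL/min × 60 min/h ÷ 1000 mL/L = 5.298 L/h
Maintenance: replace elimination → rate = CL × Css = 5.298 × 26 = 137.7 mg/h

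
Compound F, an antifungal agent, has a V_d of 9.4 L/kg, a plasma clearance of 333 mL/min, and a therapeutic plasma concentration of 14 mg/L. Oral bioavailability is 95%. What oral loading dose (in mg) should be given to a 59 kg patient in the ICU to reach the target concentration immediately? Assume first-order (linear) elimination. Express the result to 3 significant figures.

Vd = 9.4 L/kg × 59 kg = 554.6 L
Loading dose depends on Vd (not clearance): it fills the distribution volume.
LD = Vd × C / F = 554.6 × 14.00 / 0.95 = 8173 mg

8170 mg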